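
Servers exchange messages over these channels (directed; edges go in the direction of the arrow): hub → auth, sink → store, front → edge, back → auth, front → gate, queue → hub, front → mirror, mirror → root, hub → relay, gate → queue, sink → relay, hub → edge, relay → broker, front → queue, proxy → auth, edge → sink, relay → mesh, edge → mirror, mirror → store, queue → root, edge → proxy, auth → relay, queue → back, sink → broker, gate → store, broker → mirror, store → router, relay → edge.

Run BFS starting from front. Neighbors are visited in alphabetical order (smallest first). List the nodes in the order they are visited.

Visit front; enqueue edge, gate, mirror, queue → queue [edge, gate, mirror, queue]
Visit edge; enqueue proxy, sink → queue [gate, mirror, queue, proxy, sink]
Visit gate; enqueue store → queue [mirror, queue, proxy, sink, store]
Visit mirror; enqueue root → queue [queue, proxy, sink, store, root]
Visit queue; enqueue back, hub → queue [proxy, sink, store, root, back, hub]
Visit proxy; enqueue auth → queue [sink, store, root, back, hub, auth]
Visit sink; enqueue broker, relay → queue [store, root, back, hub, auth, broker, relay]
Visit store; enqueue router → queue [root, back, hub, auth, broker, relay, router]
Visit root → queue [back, hub, auth, broker, relay, router]
Visit back → queue [hub, auth, broker, relay, router]
Visit hub → queue [auth, broker, relay, router]
Visit auth → queue [broker, relay, router]
Visit broker → queue [relay, router]
Visit relay; enqueue mesh → queue [router, mesh]
Visit router → queue [mesh]
Visit mesh → queue []

front, edge, gate, mirror, queue, proxy, sink, store, root, back, hub, auth, broker, relay, router, mesh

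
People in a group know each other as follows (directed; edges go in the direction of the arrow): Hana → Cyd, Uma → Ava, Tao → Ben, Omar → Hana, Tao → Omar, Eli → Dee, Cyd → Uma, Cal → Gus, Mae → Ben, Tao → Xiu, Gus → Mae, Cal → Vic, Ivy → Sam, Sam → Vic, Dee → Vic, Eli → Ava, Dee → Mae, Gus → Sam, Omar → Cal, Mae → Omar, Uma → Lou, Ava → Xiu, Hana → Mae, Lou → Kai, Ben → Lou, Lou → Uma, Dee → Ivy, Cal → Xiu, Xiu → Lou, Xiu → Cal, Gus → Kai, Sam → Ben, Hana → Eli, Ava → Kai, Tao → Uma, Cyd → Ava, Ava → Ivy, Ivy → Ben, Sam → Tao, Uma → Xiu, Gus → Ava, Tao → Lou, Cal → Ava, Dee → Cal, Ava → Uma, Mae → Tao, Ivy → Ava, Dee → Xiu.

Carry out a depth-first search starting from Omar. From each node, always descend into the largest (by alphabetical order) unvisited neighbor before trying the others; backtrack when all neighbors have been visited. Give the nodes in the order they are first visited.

Omar, Hana, Mae, Tao, Xiu, Lou, Uma, Ava, Kai, Ivy, Sam, Vic, Ben, Cal, Gus, Eli, Dee, Cyd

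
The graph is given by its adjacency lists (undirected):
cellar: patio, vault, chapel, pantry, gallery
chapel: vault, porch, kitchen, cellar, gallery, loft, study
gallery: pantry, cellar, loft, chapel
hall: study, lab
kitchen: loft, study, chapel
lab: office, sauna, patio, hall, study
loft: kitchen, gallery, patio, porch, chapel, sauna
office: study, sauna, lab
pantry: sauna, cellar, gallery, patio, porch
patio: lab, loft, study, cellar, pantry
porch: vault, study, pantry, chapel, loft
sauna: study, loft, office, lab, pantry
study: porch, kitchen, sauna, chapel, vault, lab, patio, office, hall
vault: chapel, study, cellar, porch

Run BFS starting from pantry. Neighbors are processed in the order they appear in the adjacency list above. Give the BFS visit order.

pantry, sauna, cellar, gallery, patio, porch, study, loft, office, lab, vault, chapel, kitchen, hall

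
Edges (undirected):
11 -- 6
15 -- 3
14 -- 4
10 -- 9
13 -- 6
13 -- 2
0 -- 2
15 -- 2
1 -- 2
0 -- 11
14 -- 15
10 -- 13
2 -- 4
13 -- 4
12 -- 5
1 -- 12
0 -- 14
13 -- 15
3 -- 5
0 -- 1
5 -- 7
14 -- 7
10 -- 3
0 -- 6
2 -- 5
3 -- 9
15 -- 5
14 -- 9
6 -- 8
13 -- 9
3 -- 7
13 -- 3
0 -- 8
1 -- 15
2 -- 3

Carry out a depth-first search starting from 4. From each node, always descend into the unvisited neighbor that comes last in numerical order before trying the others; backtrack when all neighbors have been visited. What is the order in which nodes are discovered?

Visit 4
4 → 14
14 → 15
15 → 13
13 → 10
10 → 9
9 → 3
3 → 7
7 → 5
5 → 12
12 → 1
1 → 2
2 → 0
0 → 11
11 → 6
6 → 8

4 14 15 13 10 9 3 7 5 12 1 2 0 11 6 8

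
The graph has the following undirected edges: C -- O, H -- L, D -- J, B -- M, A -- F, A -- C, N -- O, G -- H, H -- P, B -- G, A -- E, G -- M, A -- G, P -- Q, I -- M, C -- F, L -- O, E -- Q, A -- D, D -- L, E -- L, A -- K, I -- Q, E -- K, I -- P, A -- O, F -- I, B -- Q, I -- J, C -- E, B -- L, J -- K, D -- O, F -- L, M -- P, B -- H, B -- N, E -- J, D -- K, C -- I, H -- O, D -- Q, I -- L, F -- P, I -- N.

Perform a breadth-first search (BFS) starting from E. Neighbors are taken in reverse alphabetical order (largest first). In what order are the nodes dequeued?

E → Q → L → K → J → C → A → P → I → D → B → O → H → F → G → M → N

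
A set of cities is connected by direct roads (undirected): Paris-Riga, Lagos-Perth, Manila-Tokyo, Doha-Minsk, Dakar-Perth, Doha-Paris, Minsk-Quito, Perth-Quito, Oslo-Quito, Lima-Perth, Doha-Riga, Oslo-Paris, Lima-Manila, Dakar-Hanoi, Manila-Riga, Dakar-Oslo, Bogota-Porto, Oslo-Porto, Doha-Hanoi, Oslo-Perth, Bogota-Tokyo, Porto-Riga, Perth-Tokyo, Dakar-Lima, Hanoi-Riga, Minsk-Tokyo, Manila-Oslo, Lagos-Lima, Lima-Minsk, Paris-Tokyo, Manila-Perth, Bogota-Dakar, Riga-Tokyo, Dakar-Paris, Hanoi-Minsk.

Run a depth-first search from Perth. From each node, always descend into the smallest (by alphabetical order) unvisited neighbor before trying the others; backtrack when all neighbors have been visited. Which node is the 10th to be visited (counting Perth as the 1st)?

Doha

Visit Perth
Perth → Dakar
Dakar → Bogota
Bogota → Porto
Porto → Oslo
Oslo → Manila
Manila → Lima
Lima → Lagos
Lima → Minsk
Minsk → Doha
Doha → Hanoi
Hanoi → Riga
Riga → Paris
Paris → Tokyo
Minsk → Quito

Visit order: Perth, Dakar, Bogota, Porto, Oslo, Manila, Lima, Lagos, Minsk, Doha, Hanoi, Riga, Paris, Tokyo, Quito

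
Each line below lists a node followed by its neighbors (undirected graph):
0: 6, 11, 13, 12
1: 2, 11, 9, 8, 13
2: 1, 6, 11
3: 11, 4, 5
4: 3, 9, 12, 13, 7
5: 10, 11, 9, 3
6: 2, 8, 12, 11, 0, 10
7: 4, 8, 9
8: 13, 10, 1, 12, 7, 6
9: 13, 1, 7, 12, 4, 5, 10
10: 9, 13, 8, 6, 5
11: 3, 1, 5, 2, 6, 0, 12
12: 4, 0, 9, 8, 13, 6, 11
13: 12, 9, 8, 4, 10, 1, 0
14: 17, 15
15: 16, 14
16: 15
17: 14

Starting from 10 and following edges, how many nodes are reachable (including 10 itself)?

14

BFS from 10 visits: 10, 9, 13, 8, 6, 5, 1, 7, 12, 4, 0, 2, 11, 3
Reachable nodes: 14 of 18 total.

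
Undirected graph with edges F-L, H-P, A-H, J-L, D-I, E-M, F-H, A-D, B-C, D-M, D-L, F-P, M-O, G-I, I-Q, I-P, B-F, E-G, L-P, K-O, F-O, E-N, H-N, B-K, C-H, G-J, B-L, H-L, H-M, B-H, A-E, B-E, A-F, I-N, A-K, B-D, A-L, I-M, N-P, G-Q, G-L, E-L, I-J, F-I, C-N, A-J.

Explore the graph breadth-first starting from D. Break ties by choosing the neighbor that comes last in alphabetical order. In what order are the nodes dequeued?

D -> M -> L -> I -> B -> A -> O -> H -> E -> P -> J -> G -> F -> Q -> N -> K -> C

Visit D; enqueue M, L, I, B, A → queue [M, L, I, B, A]
Visit M; enqueue O, H, E → queue [L, I, B, A, O, H, E]
Visit L; enqueue P, J, G, F → queue [I, B, A, O, H, E, P, J, G, F]
Visit I; enqueue Q, N → queue [B, A, O, H, E, P, J, G, F, Q, N]
Visit B; enqueue K, C → queue [A, O, H, E, P, J, G, F, Q, N, K, C]
Visit A → queue [O, H, E, P, J, G, F, Q, N, K, C]
Visit O → queue [H, E, P, J, G, F, Q, N, K, C]
Visit H → queue [E, P, J, G, F, Q, N, K, C]
Visit E → queue [P, J, G, F, Q, N, K, C]
Visit P → queue [J, G, F, Q, N, K, C]
Visit J → queue [G, F, Q, N, K, C]
Visit G → queue [F, Q, N, K, C]
Visit F → queue [Q, N, K, C]
Visit Q → queue [N, K, C]
Visit N → queue [K, C]
Visit K → queue [C]
Visit C → queue []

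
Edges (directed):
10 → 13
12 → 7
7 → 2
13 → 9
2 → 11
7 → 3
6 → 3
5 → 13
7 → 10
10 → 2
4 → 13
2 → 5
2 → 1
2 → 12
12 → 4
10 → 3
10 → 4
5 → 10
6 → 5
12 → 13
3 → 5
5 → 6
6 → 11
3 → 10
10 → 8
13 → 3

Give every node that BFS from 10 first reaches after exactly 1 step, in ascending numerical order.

2, 3, 4, 8, 13

Level 0: 10
Level 1: 2, 3, 4, 8, 13
Level 2: 1, 5, 9, 11, 12
Level 3: 6, 7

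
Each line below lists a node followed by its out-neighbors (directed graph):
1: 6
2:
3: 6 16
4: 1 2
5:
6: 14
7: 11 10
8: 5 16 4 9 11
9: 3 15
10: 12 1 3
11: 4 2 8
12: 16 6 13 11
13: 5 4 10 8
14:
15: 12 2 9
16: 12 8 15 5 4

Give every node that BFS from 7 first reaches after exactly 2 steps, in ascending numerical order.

Level 0: 7
Level 1: 10, 11
Level 2: 1, 2, 3, 4, 8, 12
Level 3: 5, 6, 9, 13, 16
Level 4: 14, 15

1, 2, 3, 4, 8, 12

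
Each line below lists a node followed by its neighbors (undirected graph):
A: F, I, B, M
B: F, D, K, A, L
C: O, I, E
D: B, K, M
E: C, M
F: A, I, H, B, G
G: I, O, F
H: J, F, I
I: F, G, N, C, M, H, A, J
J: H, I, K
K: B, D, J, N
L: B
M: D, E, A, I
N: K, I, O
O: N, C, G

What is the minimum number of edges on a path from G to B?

2

Level 0: G
Level 1: F, I, O
Level 2: A, B, C, H, J, M, N
Level 3: D, E, K, L
B first appears at level 2.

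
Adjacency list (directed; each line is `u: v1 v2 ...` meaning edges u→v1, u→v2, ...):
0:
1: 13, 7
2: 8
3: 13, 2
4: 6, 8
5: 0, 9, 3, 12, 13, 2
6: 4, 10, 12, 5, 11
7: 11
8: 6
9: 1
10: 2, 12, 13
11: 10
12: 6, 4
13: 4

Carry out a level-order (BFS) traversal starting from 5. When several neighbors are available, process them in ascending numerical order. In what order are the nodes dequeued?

Visit 5; enqueue 0, 2, 3, 9, 12, 13 → queue [0, 2, 3, 9, 12, 13]
Visit 0 → queue [2, 3, 9, 12, 13]
Visit 2; enqueue 8 → queue [3, 9, 12, 13, 8]
Visit 3 → queue [9, 12, 13, 8]
Visit 9; enqueue 1 → queue [12, 13, 8, 1]
Visit 12; enqueue 4, 6 → queue [13, 8, 1, 4, 6]
Visit 13 → queue [8, 1, 4, 6]
Visit 8 → queue [1, 4, 6]
Visit 1; enqueue 7 → queue [4, 6, 7]
Visit 4 → queue [6, 7]
Visit 6; enqueue 10, 11 → queue [7, 10, 11]
Visit 7 → queue [10, 11]
Visit 10 → queue [11]
Visit 11 → queue []

5 -> 0 -> 2 -> 3 -> 9 -> 12 -> 13 -> 8 -> 1 -> 4 -> 6 -> 7 -> 10 -> 11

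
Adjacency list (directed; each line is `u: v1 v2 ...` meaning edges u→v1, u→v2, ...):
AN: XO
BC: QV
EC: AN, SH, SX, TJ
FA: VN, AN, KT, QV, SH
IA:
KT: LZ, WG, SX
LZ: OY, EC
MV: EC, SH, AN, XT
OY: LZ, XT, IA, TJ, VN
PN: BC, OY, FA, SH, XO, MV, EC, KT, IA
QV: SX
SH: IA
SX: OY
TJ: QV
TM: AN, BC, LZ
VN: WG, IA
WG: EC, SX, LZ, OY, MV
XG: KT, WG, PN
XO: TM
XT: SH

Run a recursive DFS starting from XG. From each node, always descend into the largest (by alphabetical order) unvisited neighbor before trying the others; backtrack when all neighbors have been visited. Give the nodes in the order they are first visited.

Visit XG
XG → WG
WG → SX
SX → OY
OY → XT
XT → SH
SH → IA
OY → VN
OY → TJ
TJ → QV
OY → LZ
LZ → EC
EC → AN
AN → XO
XO → TM
TM → BC
WG → MV
XG → PN
PN → KT
PN → FA

XG -> WG -> SX -> OY -> XT -> SH -> IA -> VN -> TJ -> QV -> LZ -> EC -> AN -> XO -> TM -> BC -> MV -> PN -> KT -> FA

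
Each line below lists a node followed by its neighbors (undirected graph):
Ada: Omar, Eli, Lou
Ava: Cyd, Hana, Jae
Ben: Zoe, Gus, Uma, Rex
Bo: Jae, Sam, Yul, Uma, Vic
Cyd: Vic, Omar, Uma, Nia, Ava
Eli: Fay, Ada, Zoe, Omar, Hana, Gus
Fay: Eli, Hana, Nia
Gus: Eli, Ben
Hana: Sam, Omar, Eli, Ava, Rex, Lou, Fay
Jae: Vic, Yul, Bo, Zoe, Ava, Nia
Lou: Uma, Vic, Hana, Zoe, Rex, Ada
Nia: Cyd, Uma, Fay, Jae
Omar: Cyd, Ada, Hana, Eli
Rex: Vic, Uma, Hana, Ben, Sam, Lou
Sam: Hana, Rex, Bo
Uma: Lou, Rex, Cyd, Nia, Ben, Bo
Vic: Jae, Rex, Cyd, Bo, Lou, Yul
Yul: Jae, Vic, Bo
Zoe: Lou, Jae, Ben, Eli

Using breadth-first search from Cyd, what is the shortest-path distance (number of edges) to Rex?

2

Level 0: Cyd
Level 1: Ava, Nia, Omar, Uma, Vic
Level 2: Ada, Ben, Bo, Eli, Fay, Hana, Jae, Lou, Rex, Yul
Level 3: Gus, Sam, Zoe
Rex first appears at level 2.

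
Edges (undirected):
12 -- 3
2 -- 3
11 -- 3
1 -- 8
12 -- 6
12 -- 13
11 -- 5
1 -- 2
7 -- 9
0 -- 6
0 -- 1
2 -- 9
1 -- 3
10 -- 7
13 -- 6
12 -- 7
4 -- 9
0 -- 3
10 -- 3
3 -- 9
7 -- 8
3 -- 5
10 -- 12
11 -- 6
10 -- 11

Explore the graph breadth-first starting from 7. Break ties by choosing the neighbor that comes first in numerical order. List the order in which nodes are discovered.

7 8 9 10 12 1 2 3 4 11 6 13 0 5

Visit 7; enqueue 8, 9, 10, 12 → queue [8, 9, 10, 12]
Visit 8; enqueue 1 → queue [9, 10, 12, 1]
Visit 9; enqueue 2, 3, 4 → queue [10, 12, 1, 2, 3, 4]
Visit 10; enqueue 11 → queue [12, 1, 2, 3, 4, 11]
Visit 12; enqueue 6, 13 → queue [1, 2, 3, 4, 11, 6, 13]
Visit 1; enqueue 0 → queue [2, 3, 4, 11, 6, 13, 0]
Visit 2 → queue [3, 4, 11, 6, 13, 0]
Visit 3; enqueue 5 → queue [4, 11, 6, 13, 0, 5]
Visit 4 → queue [11, 6, 13, 0, 5]
Visit 11 → queue [6, 13, 0, 5]
Visit 6 → queue [13, 0, 5]
Visit 13 → queue [0, 5]
Visit 0 → queue [5]
Visit 5 → queue []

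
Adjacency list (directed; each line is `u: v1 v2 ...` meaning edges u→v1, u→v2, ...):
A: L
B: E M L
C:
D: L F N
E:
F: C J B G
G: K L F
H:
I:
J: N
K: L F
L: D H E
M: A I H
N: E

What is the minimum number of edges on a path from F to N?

Level 0: F
Level 1: B, C, G, J
Level 2: E, K, L, M, N
Level 3: A, D, H, I
N first appears at level 2.

2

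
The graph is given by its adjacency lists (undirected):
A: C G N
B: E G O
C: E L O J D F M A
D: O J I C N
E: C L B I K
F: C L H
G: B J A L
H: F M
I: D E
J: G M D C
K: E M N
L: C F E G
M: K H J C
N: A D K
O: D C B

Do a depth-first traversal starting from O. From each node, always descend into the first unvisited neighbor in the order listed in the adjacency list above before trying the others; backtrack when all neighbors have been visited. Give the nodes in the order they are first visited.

Visit O
O → D
D → J
J → G
G → B
B → E
E → C
C → L
L → F
F → H
H → M
M → K
K → N
N → A
E → I

O → D → J → G → B → E → C → L → F → H → M → K → N → A → I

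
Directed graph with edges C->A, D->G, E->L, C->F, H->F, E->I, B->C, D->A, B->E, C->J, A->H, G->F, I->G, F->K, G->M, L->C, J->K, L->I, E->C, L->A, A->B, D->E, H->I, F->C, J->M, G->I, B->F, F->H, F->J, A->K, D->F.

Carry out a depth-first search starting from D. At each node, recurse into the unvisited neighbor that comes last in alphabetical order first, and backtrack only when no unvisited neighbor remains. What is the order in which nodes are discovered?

Visit D
D → G
G → M
G → I
G → F
F → K
F → J
F → H
F → C
C → A
A → B
B → E
E → L

D G M I F K J H C A B E L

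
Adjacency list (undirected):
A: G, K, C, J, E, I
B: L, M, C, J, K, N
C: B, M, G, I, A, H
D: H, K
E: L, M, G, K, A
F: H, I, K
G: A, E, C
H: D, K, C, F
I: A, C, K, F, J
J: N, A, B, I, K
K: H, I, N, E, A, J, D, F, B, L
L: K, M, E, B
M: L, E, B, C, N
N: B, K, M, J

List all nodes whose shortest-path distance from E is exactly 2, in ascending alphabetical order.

B, C, D, F, H, I, J, N

Level 0: E
Level 1: A, G, K, L, M
Level 2: B, C, D, F, H, I, J, N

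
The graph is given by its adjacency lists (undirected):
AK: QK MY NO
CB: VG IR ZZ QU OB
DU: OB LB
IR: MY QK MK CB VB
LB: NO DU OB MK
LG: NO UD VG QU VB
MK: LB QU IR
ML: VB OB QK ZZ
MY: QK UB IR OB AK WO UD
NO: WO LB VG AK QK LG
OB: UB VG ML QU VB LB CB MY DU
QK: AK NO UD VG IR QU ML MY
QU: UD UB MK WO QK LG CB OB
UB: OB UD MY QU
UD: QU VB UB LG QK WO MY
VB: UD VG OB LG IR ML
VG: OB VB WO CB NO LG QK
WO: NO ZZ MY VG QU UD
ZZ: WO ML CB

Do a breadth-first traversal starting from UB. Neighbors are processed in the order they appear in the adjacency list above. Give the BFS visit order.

UB -> OB -> UD -> MY -> QU -> VG -> ML -> VB -> LB -> CB -> DU -> LG -> QK -> WO -> IR -> AK -> MK -> NO -> ZZ

Visit UB; enqueue OB, UD, MY, QU → queue [OB, UD, MY, QU]
Visit OB; enqueue VG, ML, VB, LB, CB, DU → queue [UD, MY, QU, VG, ML, VB, LB, CB, DU]
Visit UD; enqueue LG, QK, WO → queue [MY, QU, VG, ML, VB, LB, CB, DU, LG, QK, WO]
Visit MY; enqueue IR, AK → queue [QU, VG, ML, VB, LB, CB, DU, LG, QK, WO, IR, AK]
Visit QU; enqueue MK → queue [VG, ML, VB, LB, CB, DU, LG, QK, WO, IR, AK, MK]
Visit VG; enqueue NO → queue [ML, VB, LB, CB, DU, LG, QK, WO, IR, AK, MK, NO]
Visit ML; enqueue ZZ → queue [VB, LB, CB, DU, LG, QK, WO, IR, AK, MK, NO, ZZ]
Visit VB → queue [LB, CB, DU, LG, QK, WO, IR, AK, MK, NO, ZZ]
Visit LB → queue [CB, DU, LG, QK, WO, IR, AK, MK, NO, ZZ]
Visit CB → queue [DU, LG, QK, WO, IR, AK, MK, NO, ZZ]
Visit DU → queue [LG, QK, WO, IR, AK, MK, NO, ZZ]
Visit LG → queue [QK, WO, IR, AK, MK, NO, ZZ]
Visit QK → queue [WO, IR, AK, MK, NO, ZZ]
Visit WO → queue [IR, AK, MK, NO, ZZ]
Visit IR → queue [AK, MK, NO, ZZ]
Visit AK → queue [MK, NO, ZZ]
Visit MK → queue [NO, ZZ]
Visit NO → queue [ZZ]
Visit ZZ → queue []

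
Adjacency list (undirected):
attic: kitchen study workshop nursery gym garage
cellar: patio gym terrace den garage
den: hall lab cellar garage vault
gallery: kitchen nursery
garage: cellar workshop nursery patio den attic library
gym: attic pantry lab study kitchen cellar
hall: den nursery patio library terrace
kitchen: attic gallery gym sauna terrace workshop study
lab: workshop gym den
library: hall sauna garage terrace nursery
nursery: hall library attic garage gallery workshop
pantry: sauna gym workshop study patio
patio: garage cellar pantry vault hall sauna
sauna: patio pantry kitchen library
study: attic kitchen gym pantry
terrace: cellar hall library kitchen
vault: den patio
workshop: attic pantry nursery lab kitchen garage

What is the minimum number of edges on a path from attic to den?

2

Level 0: attic
Level 1: garage, gym, kitchen, nursery, study, workshop
Level 2: cellar, den, gallery, hall, lab, library, pantry, patio, sauna, terrace
Level 3: vault
den first appears at level 2.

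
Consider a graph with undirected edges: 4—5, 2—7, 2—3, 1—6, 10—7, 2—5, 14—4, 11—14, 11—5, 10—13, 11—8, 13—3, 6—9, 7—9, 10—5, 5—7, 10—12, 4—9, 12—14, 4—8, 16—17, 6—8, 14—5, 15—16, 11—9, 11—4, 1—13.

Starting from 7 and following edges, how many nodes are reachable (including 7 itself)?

14

BFS from 7 visits: 7, 10, 9, 5, 2, 13, 12, 11, 6, 4, 14, 3, 1, 8
Reachable nodes: 14 of 17 total.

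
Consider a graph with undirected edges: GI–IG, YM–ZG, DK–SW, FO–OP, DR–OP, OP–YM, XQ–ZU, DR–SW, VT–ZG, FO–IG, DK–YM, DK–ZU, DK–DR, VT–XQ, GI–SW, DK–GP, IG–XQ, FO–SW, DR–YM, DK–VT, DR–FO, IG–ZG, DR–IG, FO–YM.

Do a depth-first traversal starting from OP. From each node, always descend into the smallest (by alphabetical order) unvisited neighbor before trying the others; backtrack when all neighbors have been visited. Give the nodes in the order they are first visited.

OP, DR, DK, GP, SW, FO, IG, GI, XQ, VT, ZG, YM, ZU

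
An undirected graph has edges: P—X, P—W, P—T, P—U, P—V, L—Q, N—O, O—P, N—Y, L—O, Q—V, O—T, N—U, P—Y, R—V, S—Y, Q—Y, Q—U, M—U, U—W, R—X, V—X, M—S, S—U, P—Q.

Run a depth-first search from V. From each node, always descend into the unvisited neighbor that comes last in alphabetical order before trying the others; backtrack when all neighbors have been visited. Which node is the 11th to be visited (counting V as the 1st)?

O

Visit V
V → X
X → R
X → P
P → Y
Y → S
S → U
U → W
U → Q
Q → L
L → O
O → T
O → N
U → M

Visit order: V, X, R, P, Y, S, U, W, Q, L, O, T, N, M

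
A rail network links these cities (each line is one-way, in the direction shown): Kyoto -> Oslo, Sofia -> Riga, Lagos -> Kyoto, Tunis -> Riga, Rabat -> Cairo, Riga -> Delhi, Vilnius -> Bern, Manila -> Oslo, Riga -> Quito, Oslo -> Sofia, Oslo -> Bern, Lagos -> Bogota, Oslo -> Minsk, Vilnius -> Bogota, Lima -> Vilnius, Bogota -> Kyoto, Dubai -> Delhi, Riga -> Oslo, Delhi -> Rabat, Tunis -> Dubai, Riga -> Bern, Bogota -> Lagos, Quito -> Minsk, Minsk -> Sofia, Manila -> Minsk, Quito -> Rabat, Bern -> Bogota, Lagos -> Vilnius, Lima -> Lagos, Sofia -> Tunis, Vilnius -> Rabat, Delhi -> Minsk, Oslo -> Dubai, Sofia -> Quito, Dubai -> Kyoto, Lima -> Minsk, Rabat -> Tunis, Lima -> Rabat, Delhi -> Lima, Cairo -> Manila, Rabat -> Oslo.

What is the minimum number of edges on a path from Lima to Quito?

3

Level 0: Lima
Level 1: Lagos, Minsk, Rabat, Vilnius
Level 2: Bern, Bogota, Cairo, Kyoto, Oslo, Sofia, Tunis
Level 3: Dubai, Manila, Quito, Riga
Level 4: Delhi
Quito first appears at level 3.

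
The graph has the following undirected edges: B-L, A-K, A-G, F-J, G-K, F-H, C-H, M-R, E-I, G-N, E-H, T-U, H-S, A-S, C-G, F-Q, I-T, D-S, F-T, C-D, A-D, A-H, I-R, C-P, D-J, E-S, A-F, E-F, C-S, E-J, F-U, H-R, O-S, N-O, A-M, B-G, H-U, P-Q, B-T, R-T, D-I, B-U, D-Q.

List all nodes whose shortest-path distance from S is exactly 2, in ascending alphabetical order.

Level 0: S
Level 1: A, C, D, E, H, O
Level 2: F, G, I, J, K, M, N, P, Q, R, U
Level 3: B, T
Level 4: L

F, G, I, J, K, M, N, P, Q, R, U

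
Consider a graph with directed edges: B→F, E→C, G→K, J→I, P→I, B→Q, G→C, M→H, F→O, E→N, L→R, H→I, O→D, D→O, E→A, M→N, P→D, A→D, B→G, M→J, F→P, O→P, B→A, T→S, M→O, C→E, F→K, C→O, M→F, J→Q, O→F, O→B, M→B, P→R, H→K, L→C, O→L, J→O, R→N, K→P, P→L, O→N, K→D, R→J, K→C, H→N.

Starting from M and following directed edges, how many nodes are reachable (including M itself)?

BFS from M visits: M, B, F, H, J, N, O, A, G, Q, K, P, I, D, L, C, R, E
Reachable nodes: 18 of 20 total.

18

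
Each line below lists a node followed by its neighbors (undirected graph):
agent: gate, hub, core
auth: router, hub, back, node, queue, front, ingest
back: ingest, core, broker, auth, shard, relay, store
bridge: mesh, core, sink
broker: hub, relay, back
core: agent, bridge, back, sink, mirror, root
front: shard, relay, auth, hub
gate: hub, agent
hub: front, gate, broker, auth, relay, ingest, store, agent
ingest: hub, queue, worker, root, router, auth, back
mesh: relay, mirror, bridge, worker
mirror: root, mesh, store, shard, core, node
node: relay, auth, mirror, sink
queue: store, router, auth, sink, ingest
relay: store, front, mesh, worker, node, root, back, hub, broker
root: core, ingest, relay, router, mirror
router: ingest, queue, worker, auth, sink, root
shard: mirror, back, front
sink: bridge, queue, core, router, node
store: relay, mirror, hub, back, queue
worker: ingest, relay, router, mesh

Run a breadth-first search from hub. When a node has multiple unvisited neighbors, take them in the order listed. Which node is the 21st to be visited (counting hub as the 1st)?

bridge

Visit hub; enqueue front, gate, broker, auth, relay, ingest, store, agent → queue [front, gate, broker, auth, relay, ingest, store, agent]
Visit front; enqueue shard → queue [gate, broker, auth, relay, ingest, store, agent, shard]
Visit gate → queue [broker, auth, relay, ingest, store, agent, shard]
Visit broker; enqueue back → queue [auth, relay, ingest, store, agent, shard, back]
Visit auth; enqueue router, node, queue → queue [relay, ingest, store, agent, shard, back, router, node, queue]
Visit relay; enqueue mesh, worker, root → queue [ingest, store, agent, shard, back, router, node, queue, mesh, worker, root]
Visit ingest → queue [store, agent, shard, back, router, node, queue, mesh, worker, root]
Visit store; enqueue mirror → queue [agent, shard, back, router, node, queue, mesh, worker, root, mirror]
Visit agent; enqueue core → queue [shard, back, router, node, queue, mesh, worker, root, mirror, core]
Visit shard → queue [back, router, node, queue, mesh, worker, root, mirror, core]
Visit back → queue [router, node, queue, mesh, worker, root, mirror, core]
Visit router; enqueue sink → queue [node, queue, mesh, worker, root, mirror, core, sink]
Visit node → queue [queue, mesh, worker, root, mirror, core, sink]
Visit queue → queue [mesh, worker, root, mirror, core, sink]
Visit mesh; enqueue bridge → queue [worker, root, mirror, core, sink, bridge]
Visit worker → queue [root, mirror, core, sink, bridge]
Visit root → queue [mirror, core, sink, bridge]
Visit mirror → queue [core, sink, bridge]
Visit core → queue [sink, bridge]
Visit sink → queue [bridge]
Visit bridge → queue []

Visit order: hub, front, gate, broker, auth, relay, ingest, store, agent, shard, back, router, node, queue, mesh, worker, root, mirror, core, sink, bridge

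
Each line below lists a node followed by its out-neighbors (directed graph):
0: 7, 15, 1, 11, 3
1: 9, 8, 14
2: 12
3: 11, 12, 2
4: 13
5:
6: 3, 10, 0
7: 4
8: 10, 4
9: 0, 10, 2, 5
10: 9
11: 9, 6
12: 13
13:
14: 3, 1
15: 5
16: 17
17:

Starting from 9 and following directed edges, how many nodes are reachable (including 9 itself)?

16

BFS from 9 visits: 9, 0, 10, 2, 5, 7, 15, 1, 11, 3, 12, 4, 8, 14, 6, 13
Reachable nodes: 16 of 18 total.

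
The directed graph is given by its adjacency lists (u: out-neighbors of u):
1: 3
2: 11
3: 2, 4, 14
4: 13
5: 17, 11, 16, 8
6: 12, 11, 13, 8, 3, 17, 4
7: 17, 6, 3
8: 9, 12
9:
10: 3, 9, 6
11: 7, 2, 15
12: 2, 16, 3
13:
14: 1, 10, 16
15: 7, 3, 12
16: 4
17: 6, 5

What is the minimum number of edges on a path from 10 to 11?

Level 0: 10
Level 1: 3, 6, 9
Level 2: 2, 4, 8, 11, 12, 13, 14, 17
Level 3: 1, 5, 7, 15, 16
11 first appears at level 2.

2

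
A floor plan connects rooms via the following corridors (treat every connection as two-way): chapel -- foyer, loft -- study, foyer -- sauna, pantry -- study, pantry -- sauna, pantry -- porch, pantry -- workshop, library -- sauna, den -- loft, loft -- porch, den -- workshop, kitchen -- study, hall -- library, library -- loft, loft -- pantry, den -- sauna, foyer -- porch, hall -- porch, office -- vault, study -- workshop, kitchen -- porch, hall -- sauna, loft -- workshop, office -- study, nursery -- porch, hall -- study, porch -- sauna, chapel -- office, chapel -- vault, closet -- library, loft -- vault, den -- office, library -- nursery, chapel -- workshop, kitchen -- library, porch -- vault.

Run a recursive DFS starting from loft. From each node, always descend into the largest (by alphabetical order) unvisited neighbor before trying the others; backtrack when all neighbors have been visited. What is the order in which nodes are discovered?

Visit loft
loft → workshop
workshop → study
study → pantry
pantry → sauna
sauna → porch
porch → vault
vault → office
office → den
office → chapel
chapel → foyer
porch → nursery
nursery → library
library → kitchen
library → hall
library → closet

loft -> workshop -> study -> pantry -> sauna -> porch -> vault -> office -> den -> chapel -> foyer -> nursery -> library -> kitchen -> hall -> closet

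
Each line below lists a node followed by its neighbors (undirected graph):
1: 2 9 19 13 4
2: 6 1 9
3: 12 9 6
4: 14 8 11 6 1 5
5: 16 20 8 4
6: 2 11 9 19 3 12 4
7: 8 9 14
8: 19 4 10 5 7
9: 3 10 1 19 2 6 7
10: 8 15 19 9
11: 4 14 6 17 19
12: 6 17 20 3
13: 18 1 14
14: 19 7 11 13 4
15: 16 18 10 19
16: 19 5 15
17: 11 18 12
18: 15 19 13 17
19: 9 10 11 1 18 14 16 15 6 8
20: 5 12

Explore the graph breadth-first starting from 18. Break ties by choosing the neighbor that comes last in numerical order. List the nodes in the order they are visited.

18, 19, 17, 15, 13, 16, 14, 11, 10, 9, 8, 6, 1, 12, 5, 7, 4, 3, 2, 20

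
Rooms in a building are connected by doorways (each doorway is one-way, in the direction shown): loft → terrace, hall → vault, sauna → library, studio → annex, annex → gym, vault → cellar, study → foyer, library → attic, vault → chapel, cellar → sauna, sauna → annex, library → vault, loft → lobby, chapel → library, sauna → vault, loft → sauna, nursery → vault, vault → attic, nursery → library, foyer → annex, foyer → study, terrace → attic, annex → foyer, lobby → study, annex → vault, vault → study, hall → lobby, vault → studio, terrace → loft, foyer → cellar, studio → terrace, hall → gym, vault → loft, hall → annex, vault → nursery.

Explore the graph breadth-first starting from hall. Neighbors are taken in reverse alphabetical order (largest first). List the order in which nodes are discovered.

hall -> vault -> lobby -> gym -> annex -> study -> studio -> nursery -> loft -> chapel -> cellar -> attic -> foyer -> terrace -> library -> sauna

Visit hall; enqueue vault, lobby, gym, annex → queue [vault, lobby, gym, annex]
Visit vault; enqueue study, studio, nursery, loft, chapel, cellar, attic → queue [lobby, gym, annex, study, studio, nursery, loft, chapel, cellar, attic]
Visit lobby → queue [gym, annex, study, studio, nursery, loft, chapel, cellar, attic]
Visit gym → queue [annex, study, studio, nursery, loft, chapel, cellar, attic]
Visit annex; enqueue foyer → queue [study, studio, nursery, loft, chapel, cellar, attic, foyer]
Visit study → queue [studio, nursery, loft, chapel, cellar, attic, foyer]
Visit studio; enqueue terrace → queue [nursery, loft, chapel, cellar, attic, foyer, terrace]
Visit nursery; enqueue library → queue [loft, chapel, cellar, attic, foyer, terrace, library]
Visit loft; enqueue sauna → queue [chapel, cellar, attic, foyer, terrace, library, sauna]
Visit chapel → queue [cellar, attic, foyer, terrace, library, sauna]
Visit cellar → queue [attic, foyer, terrace, library, sauna]
Visit attic → queue [foyer, terrace, library, sauna]
Visit foyer → queue [terrace, library, sauna]
Visit terrace → queue [library, sauna]
Visit library → queue [sauna]
Visit sauna → queue []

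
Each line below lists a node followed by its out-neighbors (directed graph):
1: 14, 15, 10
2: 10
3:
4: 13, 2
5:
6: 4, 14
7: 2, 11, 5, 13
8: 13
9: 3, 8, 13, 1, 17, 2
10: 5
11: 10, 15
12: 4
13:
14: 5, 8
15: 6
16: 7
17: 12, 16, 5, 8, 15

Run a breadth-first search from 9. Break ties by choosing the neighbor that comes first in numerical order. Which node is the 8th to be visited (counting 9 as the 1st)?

Visit 9; enqueue 1, 2, 3, 8, 13, 17 → queue [1, 2, 3, 8, 13, 17]
Visit 1; enqueue 10, 14, 15 → queue [2, 3, 8, 13, 17, 10, 14, 15]
Visit 2 → queue [3, 8, 13, 17, 10, 14, 15]
Visit 3 → queue [8, 13, 17, 10, 14, 15]
Visit 8 → queue [13, 17, 10, 14, 15]
Visit 13 → queue [17, 10, 14, 15]
Visit 17; enqueue 5, 12, 16 → queue [10, 14, 15, 5, 12, 16]
Visit 10 → queue [14, 15, 5, 12, 16]
Visit 14 → queue [15, 5, 12, 16]
Visit 15; enqueue 6 → queue [5, 12, 16, 6]
Visit 5 → queue [12, 16, 6]
Visit 12; enqueue 4 → queue [16, 6, 4]
Visit 16; enqueue 7 → queue [6, 4, 7]
Visit 6 → queue [4, 7]
Visit 4 → queue [7]
Visit 7; enqueue 11 → queue [11]
Visit 11 → queue []

Visit order: 9, 1, 2, 3, 8, 13, 17, 10, 14, 15, 5, 12, 16, 6, 4, 7, 11

10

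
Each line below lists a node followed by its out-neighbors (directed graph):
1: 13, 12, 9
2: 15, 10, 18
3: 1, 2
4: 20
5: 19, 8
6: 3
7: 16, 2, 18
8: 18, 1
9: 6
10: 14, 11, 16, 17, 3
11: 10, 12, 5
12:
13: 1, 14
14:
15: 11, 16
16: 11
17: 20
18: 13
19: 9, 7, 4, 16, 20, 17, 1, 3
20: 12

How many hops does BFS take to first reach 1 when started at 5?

Level 0: 5
Level 1: 8, 19
Level 2: 1, 3, 4, 7, 9, 16, 17, 18, 20
Level 3: 2, 6, 11, 12, 13
Level 4: 10, 14, 15
1 first appears at level 2.

2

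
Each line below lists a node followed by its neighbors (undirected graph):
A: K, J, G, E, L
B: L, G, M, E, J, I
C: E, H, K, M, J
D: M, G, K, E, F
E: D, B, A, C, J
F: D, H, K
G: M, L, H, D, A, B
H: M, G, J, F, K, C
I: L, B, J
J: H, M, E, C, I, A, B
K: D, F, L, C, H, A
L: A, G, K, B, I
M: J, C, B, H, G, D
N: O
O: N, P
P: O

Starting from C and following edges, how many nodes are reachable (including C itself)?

13

BFS from C visits: C, E, H, K, M, J, D, B, A, G, F, L, I
Reachable nodes: 13 of 16 total.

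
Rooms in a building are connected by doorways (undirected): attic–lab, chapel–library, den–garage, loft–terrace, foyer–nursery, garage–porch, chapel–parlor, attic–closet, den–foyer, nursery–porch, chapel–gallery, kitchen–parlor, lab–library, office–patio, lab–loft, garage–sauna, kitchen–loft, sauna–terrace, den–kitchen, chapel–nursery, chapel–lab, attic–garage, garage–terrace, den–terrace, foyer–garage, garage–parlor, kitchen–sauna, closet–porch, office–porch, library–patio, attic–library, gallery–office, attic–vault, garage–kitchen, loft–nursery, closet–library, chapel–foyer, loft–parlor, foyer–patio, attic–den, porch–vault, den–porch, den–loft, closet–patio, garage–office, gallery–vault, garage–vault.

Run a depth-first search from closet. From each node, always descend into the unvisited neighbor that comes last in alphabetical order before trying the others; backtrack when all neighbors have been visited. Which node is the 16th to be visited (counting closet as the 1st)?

library

Visit closet
closet → porch
porch → vault
vault → garage
garage → terrace
terrace → sauna
sauna → kitchen
kitchen → parlor
parlor → loft
loft → nursery
nursery → foyer
foyer → patio
patio → office
office → gallery
gallery → chapel
chapel → library
library → lab
lab → attic
attic → den

Visit order: closet, porch, vault, garage, terrace, sauna, kitchen, parlor, loft, nursery, foyer, patio, office, gallery, chapel, library, lab, attic, den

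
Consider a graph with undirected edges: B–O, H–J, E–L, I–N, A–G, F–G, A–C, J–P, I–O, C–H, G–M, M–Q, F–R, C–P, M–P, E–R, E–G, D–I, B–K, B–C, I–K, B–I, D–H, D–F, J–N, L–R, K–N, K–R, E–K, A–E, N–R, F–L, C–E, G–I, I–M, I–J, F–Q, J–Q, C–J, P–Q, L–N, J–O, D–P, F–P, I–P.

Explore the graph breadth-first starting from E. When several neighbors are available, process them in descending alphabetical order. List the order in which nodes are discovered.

E, R, L, K, G, C, A, N, F, I, B, M, P, J, H, Q, D, O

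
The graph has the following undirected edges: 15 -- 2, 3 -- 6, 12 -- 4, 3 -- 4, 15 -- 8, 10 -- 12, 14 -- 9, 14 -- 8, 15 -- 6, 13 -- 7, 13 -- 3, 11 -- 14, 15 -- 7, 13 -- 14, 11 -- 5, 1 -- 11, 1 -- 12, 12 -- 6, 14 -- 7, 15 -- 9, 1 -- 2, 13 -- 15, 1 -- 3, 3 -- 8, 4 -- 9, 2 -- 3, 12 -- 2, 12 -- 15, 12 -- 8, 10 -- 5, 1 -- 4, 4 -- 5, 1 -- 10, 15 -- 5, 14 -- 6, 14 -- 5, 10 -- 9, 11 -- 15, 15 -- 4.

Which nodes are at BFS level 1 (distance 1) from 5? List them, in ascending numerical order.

Level 0: 5
Level 1: 4, 10, 11, 14, 15
Level 2: 1, 2, 3, 6, 7, 8, 9, 12, 13

4, 10, 11, 14, 15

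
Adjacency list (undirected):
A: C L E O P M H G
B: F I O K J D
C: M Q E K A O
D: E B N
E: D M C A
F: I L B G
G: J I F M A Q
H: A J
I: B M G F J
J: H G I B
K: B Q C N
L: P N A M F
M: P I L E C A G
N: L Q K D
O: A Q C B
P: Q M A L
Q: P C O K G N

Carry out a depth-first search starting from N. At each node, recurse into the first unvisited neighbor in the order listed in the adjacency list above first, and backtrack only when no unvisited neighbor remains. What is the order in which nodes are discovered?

Visit N
N → L
L → P
P → Q
Q → C
C → M
M → I
I → B
B → F
F → G
G → J
J → H
H → A
A → E
E → D
A → O
B → K

N, L, P, Q, C, M, I, B, F, G, J, H, A, E, D, O, K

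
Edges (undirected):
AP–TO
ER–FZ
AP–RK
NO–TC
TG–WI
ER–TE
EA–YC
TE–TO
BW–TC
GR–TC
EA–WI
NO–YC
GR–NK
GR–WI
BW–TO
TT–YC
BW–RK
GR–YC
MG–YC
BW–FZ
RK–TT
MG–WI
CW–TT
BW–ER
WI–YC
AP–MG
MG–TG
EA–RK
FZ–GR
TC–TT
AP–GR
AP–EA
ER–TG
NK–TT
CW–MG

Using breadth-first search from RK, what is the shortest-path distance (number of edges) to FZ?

Level 0: RK
Level 1: AP, BW, EA, TT
Level 2: CW, ER, FZ, GR, MG, NK, TC, TO, WI, YC
Level 3: NO, TE, TG
FZ first appears at level 2.

2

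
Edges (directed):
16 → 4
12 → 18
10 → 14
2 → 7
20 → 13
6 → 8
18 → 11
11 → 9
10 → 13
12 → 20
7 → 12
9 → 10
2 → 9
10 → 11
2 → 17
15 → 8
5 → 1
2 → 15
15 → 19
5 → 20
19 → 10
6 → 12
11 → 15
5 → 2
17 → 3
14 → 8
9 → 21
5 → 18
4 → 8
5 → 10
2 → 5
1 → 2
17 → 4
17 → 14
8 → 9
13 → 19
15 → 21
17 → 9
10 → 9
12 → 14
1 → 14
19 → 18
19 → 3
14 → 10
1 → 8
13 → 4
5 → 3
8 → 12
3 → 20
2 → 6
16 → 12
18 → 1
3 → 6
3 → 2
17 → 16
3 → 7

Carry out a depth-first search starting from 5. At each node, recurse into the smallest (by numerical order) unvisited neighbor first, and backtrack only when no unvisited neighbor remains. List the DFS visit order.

5, 1, 2, 6, 8, 9, 10, 11, 15, 19, 3, 7, 12, 14, 18, 20, 13, 4, 21, 17, 16

Visit 5
5 → 1
1 → 2
2 → 6
6 → 8
8 → 9
9 → 10
10 → 11
11 → 15
15 → 19
19 → 3
3 → 7
7 → 12
12 → 14
12 → 18
12 → 20
20 → 13
13 → 4
15 → 21
2 → 17
17 → 16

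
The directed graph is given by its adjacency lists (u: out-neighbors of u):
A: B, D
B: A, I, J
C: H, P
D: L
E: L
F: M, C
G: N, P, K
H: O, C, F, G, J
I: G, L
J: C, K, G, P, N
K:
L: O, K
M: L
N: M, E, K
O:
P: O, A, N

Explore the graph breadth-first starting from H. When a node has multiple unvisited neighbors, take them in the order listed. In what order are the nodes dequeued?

H → O → C → F → G → J → P → M → N → K → A → L → E → B → D → I

Visit H; enqueue O, C, F, G, J → queue [O, C, F, G, J]
Visit O → queue [C, F, G, J]
Visit C; enqueue P → queue [F, G, J, P]
Visit F; enqueue M → queue [G, J, P, M]
Visit G; enqueue N, K → queue [J, P, M, N, K]
Visit J → queue [P, M, N, K]
Visit P; enqueue A → queue [M, N, K, A]
Visit M; enqueue L → queue [N, K, A, L]
Visit N; enqueue E → queue [K, A, L, E]
Visit K → queue [A, L, E]
Visit A; enqueue B, D → queue [L, E, B, D]
Visit L → queue [E, B, D]
Visit E → queue [B, D]
Visit B; enqueue I → queue [D, I]
Visit D → queue [I]
Visit I → queue []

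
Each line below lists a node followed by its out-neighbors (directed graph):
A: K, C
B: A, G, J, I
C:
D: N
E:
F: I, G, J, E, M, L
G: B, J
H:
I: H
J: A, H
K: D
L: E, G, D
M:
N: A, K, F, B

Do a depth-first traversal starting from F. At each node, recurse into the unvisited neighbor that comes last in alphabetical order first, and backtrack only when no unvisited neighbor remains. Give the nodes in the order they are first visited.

F M L G J H A K D N B I C E

Visit F
F → M
F → L
L → G
G → J
J → H
J → A
A → K
K → D
D → N
N → B
B → I
A → C
L → E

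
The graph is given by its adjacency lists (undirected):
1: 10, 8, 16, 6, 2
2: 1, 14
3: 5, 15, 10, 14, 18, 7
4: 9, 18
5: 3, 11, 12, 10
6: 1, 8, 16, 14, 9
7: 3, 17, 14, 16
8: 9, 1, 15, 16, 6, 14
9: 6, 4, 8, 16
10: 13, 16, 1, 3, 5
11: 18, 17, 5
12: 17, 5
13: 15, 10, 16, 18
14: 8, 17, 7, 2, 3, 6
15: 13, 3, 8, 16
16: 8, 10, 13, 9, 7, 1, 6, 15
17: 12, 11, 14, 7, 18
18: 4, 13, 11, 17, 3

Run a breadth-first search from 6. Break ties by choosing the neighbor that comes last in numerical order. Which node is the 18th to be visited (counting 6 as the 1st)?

Visit 6; enqueue 16, 14, 9, 8, 1 → queue [16, 14, 9, 8, 1]
Visit 16; enqueue 15, 13, 10, 7 → queue [14, 9, 8, 1, 15, 13, 10, 7]
Visit 14; enqueue 17, 3, 2 → queue [9, 8, 1, 15, 13, 10, 7, 17, 3, 2]
Visit 9; enqueue 4 → queue [8, 1, 15, 13, 10, 7, 17, 3, 2, 4]
Visit 8 → queue [1, 15, 13, 10, 7, 17, 3, 2, 4]
Visit 1 → queue [15, 13, 10, 7, 17, 3, 2, 4]
Visit 15 → queue [13, 10, 7, 17, 3, 2, 4]
Visit 13; enqueue 18 → queue [10, 7, 17, 3, 2, 4, 18]
Visit 10; enqueue 5 → queue [7, 17, 3, 2, 4, 18, 5]
Visit 7 → queue [17, 3, 2, 4, 18, 5]
Visit 17; enqueue 12, 11 → queue [3, 2, 4, 18, 5, 12, 11]
Visit 3 → queue [2, 4, 18, 5, 12, 11]
Visit 2 → queue [4, 18, 5, 12, 11]
Visit 4 → queue [18, 5, 12, 11]
Visit 18 → queue [5, 12, 11]
Visit 5 → queue [12, 11]
Visit 12 → queue [11]
Visit 11 → queue []

Visit order: 6, 16, 14, 9, 8, 1, 15, 13, 10, 7, 17, 3, 2, 4, 18, 5, 12, 11

11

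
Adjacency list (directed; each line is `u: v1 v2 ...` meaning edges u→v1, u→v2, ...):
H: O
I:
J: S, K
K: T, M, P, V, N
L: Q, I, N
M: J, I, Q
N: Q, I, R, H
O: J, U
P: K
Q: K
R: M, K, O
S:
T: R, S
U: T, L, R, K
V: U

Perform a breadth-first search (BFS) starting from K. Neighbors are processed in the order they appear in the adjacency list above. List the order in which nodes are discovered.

K -> T -> M -> P -> V -> N -> R -> S -> J -> I -> Q -> U -> H -> O -> L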